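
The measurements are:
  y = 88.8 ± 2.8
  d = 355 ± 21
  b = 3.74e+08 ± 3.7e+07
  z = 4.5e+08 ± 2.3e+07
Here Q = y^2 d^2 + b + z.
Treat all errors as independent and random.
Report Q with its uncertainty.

(1.82 ± 0.140) × 10^9

Let p = y^2·d^2 = 9.94e+08. δp/p = √((2·δy/y)² + (2·δd/d)²) = √(0.00398 + 0.0140) = 0.134, so δp = 1.33e+08.
Q = p + b + z: δQ = √(δp² + δb² + δz²) = √(1.78e+16 + 1.37e+15 + 5.29e+14) = 1.4e+08
Q = 1.82e+09.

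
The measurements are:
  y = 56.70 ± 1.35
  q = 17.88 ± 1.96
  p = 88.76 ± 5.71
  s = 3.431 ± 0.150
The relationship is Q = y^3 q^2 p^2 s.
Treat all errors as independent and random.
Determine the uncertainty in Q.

4.22e+11

Products/powers → add relative errors in quadrature, weighted by exponent:
  (3·δy/y)² = (3×0.0238)² = 0.00510;  (2·δq/q)² = (2×0.110)² = 0.0481;  (2·δp/p)² = (2×0.0643)² = 0.0166;  (1·δs/s)² = (1×0.0437)² = 0.00191
δQ/Q = √(0.0716) = 0.268
Q = 1.575e+12, so δQ = 0.268 × 1.575e+12 = 4.22e+11.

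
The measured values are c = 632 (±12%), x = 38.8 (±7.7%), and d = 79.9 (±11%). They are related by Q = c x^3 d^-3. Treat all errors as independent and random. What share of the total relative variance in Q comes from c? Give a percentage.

8.15%

(δQ/Q)² = (1·δc/c)² + (3·δx/x)² + (-3·δd/d)²
  c term: (1×0.120)² = 0.0144
  x term: (3×0.0770)² = 0.0534
  d term: (-3×0.110)² = 0.109
Total = 0.177. Share from c = 0.0144/0.177 = 0.0815.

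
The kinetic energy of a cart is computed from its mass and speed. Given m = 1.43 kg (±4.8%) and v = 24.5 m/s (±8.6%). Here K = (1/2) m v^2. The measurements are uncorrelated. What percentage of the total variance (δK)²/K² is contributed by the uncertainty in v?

92.8%

(δK/K)² = (1·δm/m)² + (2·δv/v)²
  m term: (1×0.0480)² = 0.00230
  v term: (2×0.0860)² = 0.0296
Total = 0.0319. Share from v = 0.0296/0.0319 = 0.928.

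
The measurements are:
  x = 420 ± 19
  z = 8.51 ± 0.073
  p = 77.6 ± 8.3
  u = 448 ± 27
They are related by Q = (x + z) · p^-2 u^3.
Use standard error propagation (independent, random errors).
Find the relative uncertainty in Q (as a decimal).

Let w = x + z = 429. δw = √(δx² + δz²) = √(361 + 0.00533) = 19.0, so δw/w = 0.0443.
Q is then a monomial in w, p, u:
δQ/Q = √((δw/w)² + (-2·δp/p)² + (3·δu/u)²) = √(0.00197 + 0.0458 + 0.0327) = 0.284

0.284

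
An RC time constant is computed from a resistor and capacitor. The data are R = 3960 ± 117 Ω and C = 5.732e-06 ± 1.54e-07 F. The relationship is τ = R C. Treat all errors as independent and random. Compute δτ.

For a monomial τ ∝ R, C, fractional errors add in quadrature:
  (1·δR/R)² = (1×0.0295)² = 0.000873;  (1·δC/C)² = (1×0.0269)² = 0.000722
δτ/τ = √(0.00159) = 0.0399
τ = 0.02270 s, so δτ = 0.0399 × 0.02270 = 0.000906 s.

0.000906 s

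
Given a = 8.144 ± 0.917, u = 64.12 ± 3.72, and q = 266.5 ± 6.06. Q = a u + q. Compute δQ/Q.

0.0842

Let p = a·u = 522.2. δp/p = √((1·δa/a)² + (1·δu/u)²) = √(0.0127 + 0.00337) = 0.127, so δp = 66.1.
Q = p + q: δQ = √(δp² + δq²) = √(4380 + 36.7) = 66.4
Q = 788.7, so δQ/Q = 66.4/788.7 = 0.0842.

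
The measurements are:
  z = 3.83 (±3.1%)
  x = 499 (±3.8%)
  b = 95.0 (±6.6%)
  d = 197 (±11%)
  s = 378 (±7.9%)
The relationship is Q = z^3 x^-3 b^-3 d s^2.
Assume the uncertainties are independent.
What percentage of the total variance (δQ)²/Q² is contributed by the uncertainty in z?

8.83%

(δQ/Q)² = (3·δz/z)² + (-3·δx/x)² + (-3·δb/b)² + (1·δd/d)² + (2·δs/s)²
  z term: (3×0.0310)² = 0.00865
  x term: (-3×0.0380)² = 0.0130
  b term: (-3×0.0660)² = 0.0392
  d term: (1×0.110)² = 0.0121
  s term: (2×0.0790)² = 0.0250
Total = 0.0979. Share from z = 0.00865/0.0979 = 0.0883.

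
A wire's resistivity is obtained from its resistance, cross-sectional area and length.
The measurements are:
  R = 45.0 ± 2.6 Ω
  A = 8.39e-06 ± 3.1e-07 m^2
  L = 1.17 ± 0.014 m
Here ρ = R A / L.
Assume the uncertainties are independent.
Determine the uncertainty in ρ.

For a monomial ρ ∝ R, A, L^-1, fractional errors add in quadrature:
  (1·δR/R)² = (1×0.0578)² = 0.00334;  (1·δA/A)² = (1×0.0369)² = 0.00137;  (-1·δL/L)² = (-1×0.0120)² = 0.000143
δρ/ρ = √(0.00485) = 0.0696
ρ = 0.000323 Ω·m, so δρ = 0.0696 × 0.000323 = 2.25e-05 Ω·m.

2.25e-05 Ω·m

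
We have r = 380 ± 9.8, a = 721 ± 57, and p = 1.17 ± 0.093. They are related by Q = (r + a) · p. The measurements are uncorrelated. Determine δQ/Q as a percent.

9.53%

Let u = r + a = 1100. δu = √(δr² + δa²) = √(96.0 + 3250) = 57.8, so δu/u = 0.0525.
Q is then a monomial in u, p:
δQ/Q = √((δu/u)² + (1·δp/p)²) = √(0.00276 + 0.00632) = 0.0953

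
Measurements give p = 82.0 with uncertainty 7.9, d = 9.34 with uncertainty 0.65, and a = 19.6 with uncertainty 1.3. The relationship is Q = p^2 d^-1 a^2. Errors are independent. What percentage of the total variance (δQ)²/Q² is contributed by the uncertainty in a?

(δQ/Q)² = (2·δp/p)² + (-1·δd/d)² + (2·δa/a)²
  p term: (2×0.0963)² = 0.0371
  d term: (-1×0.0696)² = 0.00484
  a term: (2×0.0663)² = 0.0176
Total = 0.0596. Share from a = 0.0176/0.0596 = 0.295.

29.5%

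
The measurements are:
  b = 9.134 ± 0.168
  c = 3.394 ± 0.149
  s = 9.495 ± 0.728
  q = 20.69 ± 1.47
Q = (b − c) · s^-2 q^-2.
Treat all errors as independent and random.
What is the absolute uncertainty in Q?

Let u = b − c = 5.740. δu = √(δb² + δc²) = √(0.0282 + 0.0222) = 0.225, so δu/u = 0.0391.
Q is then a monomial in u, s, q:
δQ/Q = √((δu/u)² + (-2·δs/s)² + (-2·δq/q)²) = √(0.00153 + 0.0235 + 0.0202) = 0.213
Q = 0.0001487, so δQ = 0.213 × 0.0001487 = 3.16e-05.

3.16e-05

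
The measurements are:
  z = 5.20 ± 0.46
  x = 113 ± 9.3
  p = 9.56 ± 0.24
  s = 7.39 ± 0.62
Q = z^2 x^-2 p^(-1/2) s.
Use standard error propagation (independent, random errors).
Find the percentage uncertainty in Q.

Products/powers → add relative errors in quadrature, weighted by exponent:
  (2·δz/z)² = (2×0.0885)² = 0.0313;  (-2·δx/x)² = (-2×0.0823)² = 0.0271;  (−½·δp/p)² = (-0.5×0.0251)² = 0.000158;  (1·δs/s)² = (1×0.0839)² = 0.00704
δQ/Q = √(0.0656) = 0.256

25.6%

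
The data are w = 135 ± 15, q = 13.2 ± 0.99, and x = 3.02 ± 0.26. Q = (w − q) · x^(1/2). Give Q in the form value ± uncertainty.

Let u = w − q = 122. δu = √(δw² + δq²) = √(225 + 0.980) = 15.0, so δu/u = 0.123.
Q is then a monomial in u, x:
δQ/Q = √((δu/u)² + (½·δx/x)²) = √(0.0152 + 0.00185) = 0.131
Q = 212, so δQ = 0.131 × 212 = 27.7.

212 ± 27.7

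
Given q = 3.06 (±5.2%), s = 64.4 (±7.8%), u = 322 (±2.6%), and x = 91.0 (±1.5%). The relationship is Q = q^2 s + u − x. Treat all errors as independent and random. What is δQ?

78.8

Let p = q^2·s = 603. δp/p = √((2·δq/q)² + (1·δs/s)²) = √(0.0108 + 0.00608) = 0.130, so δp = 78.4.
Q = p + u − x: δQ = √(δp² + δu² + δx²) = √(6150 + 70.1 + 1.86) = 78.8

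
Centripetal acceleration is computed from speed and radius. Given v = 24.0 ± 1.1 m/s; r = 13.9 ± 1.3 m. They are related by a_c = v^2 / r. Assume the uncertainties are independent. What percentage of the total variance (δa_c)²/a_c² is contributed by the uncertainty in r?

51.0%

(δa_c/a_c)² = (2·δv/v)² + (-1·δr/r)²
  v term: (2×0.0458)² = 0.00840
  r term: (-1×0.0935)² = 0.00875
Total = 0.0171. Share from r = 0.00875/0.0171 = 0.510.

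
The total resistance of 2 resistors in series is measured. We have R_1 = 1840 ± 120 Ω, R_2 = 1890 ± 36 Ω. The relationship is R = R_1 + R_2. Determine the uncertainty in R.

125 Ω

R is a linear combination, so absolute uncertainties add in quadrature:
  (δR_1)² = 14400;  (δR_2)² = 1300
δR = √(15700) = 125 Ω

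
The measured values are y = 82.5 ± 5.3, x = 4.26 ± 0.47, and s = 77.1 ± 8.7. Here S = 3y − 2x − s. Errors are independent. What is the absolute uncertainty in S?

S is a linear combination, so absolute uncertainties add in quadrature:
  (3·δy)² = 253;  (2·δx)² = 0.884;  (δs)² = 75.7
δS = √(329) = 18.1

18.1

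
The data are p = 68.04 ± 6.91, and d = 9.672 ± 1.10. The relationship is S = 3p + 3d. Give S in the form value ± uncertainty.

S is a linear combination, so absolute uncertainties add in quadrature:
  (3·δp)² = 430;  (3·δd)² = 10.9
δS = √(441) = 21.0
S = 233.1.

233.1 ± 21.0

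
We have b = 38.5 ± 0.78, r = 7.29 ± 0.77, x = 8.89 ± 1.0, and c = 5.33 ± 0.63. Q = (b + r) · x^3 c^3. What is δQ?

2.39e+06

Let u = b + r = 45.8. δu = √(δb² + δr²) = √(0.608 + 0.593) = 1.10, so δu/u = 0.0239.
Q is then a monomial in u, x, c:
δQ/Q = √((δu/u)² + (3·δx/x)² + (3·δc/c)²) = √(0.000573 + 0.114 + 0.126) = 0.490
Q = 4.87e+06, so δQ = 0.490 × 4.87e+06 = 2.39e+06.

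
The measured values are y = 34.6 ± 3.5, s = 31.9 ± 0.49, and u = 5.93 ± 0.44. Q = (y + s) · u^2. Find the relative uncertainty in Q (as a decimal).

0.158

Let w = y + s = 66.5. δw = √(δy² + δs²) = √(12.2 + 0.240) = 3.53, so δw/w = 0.0531.
Q is then a monomial in w, u:
δQ/Q = √((δw/w)² + (2·δu/u)²) = √(0.00282 + 0.0220) = 0.158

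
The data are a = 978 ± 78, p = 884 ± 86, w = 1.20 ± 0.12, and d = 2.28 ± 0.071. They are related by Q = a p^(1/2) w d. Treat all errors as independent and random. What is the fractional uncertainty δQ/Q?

Each factor contributes (exponent × relative error)² to (δQ/Q)²:
  (1·δa/a)² = (1×0.0798)² = 0.00636;  (½·δp/p)² = (0.5×0.0973)² = 0.00237;  (1·δw/w)² = (1×0.100)² = 0.0100;  (1·δd/d)² = (1×0.0311)² = 0.000970
δQ/Q = √(0.0197) = 0.140

0.140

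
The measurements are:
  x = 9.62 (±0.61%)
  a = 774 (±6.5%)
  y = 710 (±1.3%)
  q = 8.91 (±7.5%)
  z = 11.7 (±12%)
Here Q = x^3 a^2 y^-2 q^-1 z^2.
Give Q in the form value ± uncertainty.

For a monomial Q ∝ x^3, a^2, y^-2, q^-1, z^2, fractional errors add in quadrature:
  (3·δx/x)² = (3×0.00610)² = 0.000335;  (2·δa/a)² = (2×0.0650)² = 0.0169;  (-2·δy/y)² = (-2×0.0130)² = 0.000676;  (-1·δq/q)² = (-1×0.0750)² = 0.00562;  (2·δz/z)² = (2×0.120)² = 0.0576
δQ/Q = √(0.0811) = 0.285
Q = 16300, so δQ = 0.285 × 16300 = 4630.

16300 ± 4630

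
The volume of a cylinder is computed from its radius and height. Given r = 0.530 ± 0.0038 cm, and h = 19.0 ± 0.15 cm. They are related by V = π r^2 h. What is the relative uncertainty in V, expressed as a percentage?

For a monomial V ∝ r^2, h, fractional errors add in quadrature:
  (2·δr/r)² = (2×0.00717)² = 0.000206;  (1·δh/h)² = (1×0.00789)² = 6.23e-05
δV/V = √(0.000268) = 0.0164

1.64%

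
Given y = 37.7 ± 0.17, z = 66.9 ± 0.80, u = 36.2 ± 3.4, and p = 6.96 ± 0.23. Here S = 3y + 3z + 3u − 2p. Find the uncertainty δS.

Absolute uncertainties add in quadrature for a linear combination:
  (3·δy)² = 0.260;  (3·δz)² = 5.76;  (3·δu)² = 104;  (2·δp)² = 0.212
δS = √(110) = 10.5

10.5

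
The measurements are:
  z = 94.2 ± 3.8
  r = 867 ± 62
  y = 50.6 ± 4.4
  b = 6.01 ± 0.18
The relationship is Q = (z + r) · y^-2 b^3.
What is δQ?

Let u = z + r = 961. δu = √(δz² + δr²) = √(14.4 + 3840) = 62.1, so δu/u = 0.0646.
Q is then a monomial in u, y, b:
δQ/Q = √((δu/u)² + (-2·δy/y)² + (3·δb/b)²) = √(0.00418 + 0.0302 + 0.00807) = 0.206
Q = 81.5, so δQ = 0.206 × 81.5 = 16.8.

16.8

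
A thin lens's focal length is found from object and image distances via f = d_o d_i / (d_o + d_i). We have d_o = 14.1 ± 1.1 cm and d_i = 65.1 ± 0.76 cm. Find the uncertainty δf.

0.744 cm

∂f/∂d_o = (d_i/(d_o+d_i))² = 0.676;  ∂f/∂d_i = (d_o/(d_o+d_i))² = 0.0317
δf = √((∂f/∂d_o · δd_o)² + (∂f/∂d_i · δd_i)²) = √(0.552 + 0.000580) = 0.744 cm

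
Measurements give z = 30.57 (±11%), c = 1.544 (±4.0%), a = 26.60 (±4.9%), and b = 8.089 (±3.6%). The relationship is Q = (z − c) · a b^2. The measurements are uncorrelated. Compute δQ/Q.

Let u = z − c = 29.03. δu = √(δz² + δc²) = √(11.3 + 0.00381) = 3.36, so δu/u = 0.116.
Q is then a monomial in u, a, b:
δQ/Q = √((δu/u)² + (1·δa/a)² + (2·δb/b)²) = √(0.0134 + 0.00240 + 0.00518) = 0.145

0.145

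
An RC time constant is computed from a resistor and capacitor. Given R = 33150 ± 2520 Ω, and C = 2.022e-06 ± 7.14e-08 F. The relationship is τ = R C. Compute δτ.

Products/powers → add relative errors in quadrature, weighted by exponent:
  (1·δR/R)² = (1×0.0760)² = 0.00578;  (1·δC/C)² = (1×0.0353)² = 0.00125
δτ/τ = √(0.00703) = 0.0838
τ = 0.06703 s, so δτ = 0.0838 × 0.06703 = 0.00562 s.

0.00562 s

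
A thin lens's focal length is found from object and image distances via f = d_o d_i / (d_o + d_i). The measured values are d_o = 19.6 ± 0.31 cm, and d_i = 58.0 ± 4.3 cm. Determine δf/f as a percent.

∂f/∂d_o = (d_i/(d_o+d_i))² = 0.559;  ∂f/∂d_i = (d_o/(d_o+d_i))² = 0.0638
δf = √((∂f/∂d_o · δd_o)² + (∂f/∂d_i · δd_i)²) = √(0.0300 + 0.0753) = 0.324 cm
f = 14.6 cm, so δf/f = 0.324/14.6 = 0.0221.

2.21%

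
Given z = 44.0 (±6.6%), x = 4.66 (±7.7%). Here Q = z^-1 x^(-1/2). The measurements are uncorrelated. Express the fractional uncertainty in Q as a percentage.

7.64%

For a monomial Q ∝ z^-1, x^(-1/2), fractional errors add in quadrature:
  (-1·δz/z)² = (-1×0.0660)² = 0.00436;  (−½·δx/x)² = (-0.5×0.0770)² = 0.00148
δQ/Q = √(0.00584) = 0.0764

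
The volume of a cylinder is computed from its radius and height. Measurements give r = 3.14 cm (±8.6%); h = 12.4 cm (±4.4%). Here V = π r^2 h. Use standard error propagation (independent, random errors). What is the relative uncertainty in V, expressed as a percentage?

17.8%

Products/powers → add relative errors in quadrature, weighted by exponent:
  (2·δr/r)² = (2×0.0860)² = 0.0296;  (1·δh/h)² = (1×0.0440)² = 0.00194
δV/V = √(0.0315) = 0.178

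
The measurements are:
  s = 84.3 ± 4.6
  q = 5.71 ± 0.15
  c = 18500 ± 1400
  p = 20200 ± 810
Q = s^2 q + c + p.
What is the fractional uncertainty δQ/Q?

0.0610

Let w = s^2·q = 40600. δw/w = √((2·δs/s)² + (1·δq/q)²) = √(0.0119 + 0.000690) = 0.112, so δw = 4550.
Q = w + c + p: δQ = √(δw² + δc² + δp²) = √(2.07e+07 + 1.96e+06 + 6.56e+05) = 4830
Q = 79300, so δQ/Q = 4830/79300 = 0.0610.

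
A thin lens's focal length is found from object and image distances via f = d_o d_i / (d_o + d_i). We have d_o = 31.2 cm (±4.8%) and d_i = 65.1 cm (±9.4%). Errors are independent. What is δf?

0.939 cm

∂f/∂d_o = (d_i/(d_o+d_i))² = 0.457;  ∂f/∂d_i = (d_o/(d_o+d_i))² = 0.105
δf = √((∂f/∂d_o · δd_o)² + (∂f/∂d_i · δd_i)²) = √(0.468 + 0.413) = 0.939 cm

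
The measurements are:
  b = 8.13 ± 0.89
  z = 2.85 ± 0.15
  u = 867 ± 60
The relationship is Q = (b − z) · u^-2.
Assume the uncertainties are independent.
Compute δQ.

1.54e-06

Let w = b − z = 5.28. δw = √(δb² + δz²) = √(0.792 + 0.0225) = 0.903, so δw/w = 0.171.
Q is then a monomial in w, u:
δQ/Q = √((δw/w)² + (-2·δu/u)²) = √(0.0292 + 0.0192) = 0.220
Q = 7.02e-06, so δQ = 0.220 × 7.02e-06 = 1.54e-06.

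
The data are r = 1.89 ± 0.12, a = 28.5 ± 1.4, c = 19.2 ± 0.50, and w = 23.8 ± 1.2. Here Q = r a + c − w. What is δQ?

4.52

Let p = r·a = 53.9. δp/p = √((1·δr/r)² + (1·δa/a)²) = √(0.00403 + 0.00241) = 0.0803, so δp = 4.32.
Q = p + c − w: δQ = √(δp² + δc² + δw²) = √(18.7 + 0.250 + 1.44) = 4.52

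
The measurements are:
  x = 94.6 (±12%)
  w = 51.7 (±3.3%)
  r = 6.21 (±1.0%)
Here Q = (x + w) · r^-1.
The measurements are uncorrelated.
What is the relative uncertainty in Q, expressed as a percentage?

Let u = x + w = 146. δu = √(δx² + δw²) = √(129 + 2.91) = 11.5, so δu/u = 0.0785.
Q is then a monomial in u, r:
δQ/Q = √((δu/u)² + (-1·δr/r)²) = √(0.00616 + 0.000100) = 0.0791

7.91%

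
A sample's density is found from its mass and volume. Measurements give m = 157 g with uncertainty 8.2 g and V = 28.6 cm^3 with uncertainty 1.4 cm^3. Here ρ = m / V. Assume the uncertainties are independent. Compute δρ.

0.393 g/cm^3

Each factor contributes (exponent × relative error)² to (δρ/ρ)²:
  (1·δm/m)² = (1×0.0522)² = 0.00273;  (-1·δV/V)² = (-1×0.0490)² = 0.00240
δρ/ρ = √(0.00512) = 0.0716
ρ = 5.49 g/cm^3, so δρ = 0.0716 × 5.49 = 0.393 g/cm^3.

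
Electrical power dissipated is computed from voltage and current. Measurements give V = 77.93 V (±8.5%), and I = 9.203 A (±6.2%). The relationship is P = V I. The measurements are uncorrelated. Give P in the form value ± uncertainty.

Since P is a product/quotient, work with relative uncertainties:
  (1·δV/V)² = (1×0.0850)² = 0.00723;  (1·δI/I)² = (1×0.0620)² = 0.00384
δP/P = √(0.0111) = 0.105
P = 717.2 W, so δP = 0.105 × 717.2 = 75.5 W.

717.2 ± 75.5 W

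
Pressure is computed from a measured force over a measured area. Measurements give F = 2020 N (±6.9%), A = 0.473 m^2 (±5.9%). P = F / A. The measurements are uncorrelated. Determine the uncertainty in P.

Relative error in a monomial: (δP/P)² = Σ (nᵢ · δxᵢ/xᵢ)².
  (1·δF/F)² = (1×0.0690)² = 0.00476;  (-1·δA/A)² = (-1×0.0590)² = 0.00348
δP/P = √(0.00824) = 0.0908
P = 4270 Pa, so δP = 0.0908 × 4270 = 388 Pa.

388 Pa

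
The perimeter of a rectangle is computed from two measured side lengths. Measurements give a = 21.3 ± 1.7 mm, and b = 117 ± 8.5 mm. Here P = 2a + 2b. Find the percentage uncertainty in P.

6.27%

For a sum/difference, combine absolute errors in quadrature:
  (2·δa)² = 11.6;  (2·δb)² = 289
δP = √(301) = 17.3 mm
P = 277 mm, so δP/P = 17.3/277 = 0.0627.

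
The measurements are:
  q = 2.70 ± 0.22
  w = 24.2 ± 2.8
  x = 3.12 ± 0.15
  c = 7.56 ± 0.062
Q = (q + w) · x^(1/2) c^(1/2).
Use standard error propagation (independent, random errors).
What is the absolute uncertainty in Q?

14.0

Let u = q + w = 26.9. δu = √(δq² + δw²) = √(0.0484 + 7.84) = 2.81, so δu/u = 0.104.
Q is then a monomial in u, x, c:
δQ/Q = √((δu/u)² + (½·δx/x)² + (½·δc/c)²) = √(0.0109 + 0.000578 + 1.68e-05) = 0.107
Q = 131, so δQ = 0.107 × 131 = 14.0.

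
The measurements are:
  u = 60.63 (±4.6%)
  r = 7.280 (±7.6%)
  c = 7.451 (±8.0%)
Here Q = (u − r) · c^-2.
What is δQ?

Let w = u − r = 53.35. δw = √(δu² + δr²) = √(7.78 + 0.306) = 2.84, so δw/w = 0.0533.
Q is then a monomial in w, c:
δQ/Q = √((δw/w)² + (-2·δc/c)²) = √(0.00284 + 0.0256) = 0.169
Q = 0.9610, so δQ = 0.169 × 0.9610 = 0.162.

0.162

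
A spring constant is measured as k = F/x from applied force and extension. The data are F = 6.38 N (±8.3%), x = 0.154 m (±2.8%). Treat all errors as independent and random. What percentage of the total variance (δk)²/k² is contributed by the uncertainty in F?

89.8%

(δk/k)² = (1·δF/F)² + (-1·δx/x)²
  F term: (1×0.0830)² = 0.00689
  x term: (-1×0.0280)² = 0.000784
Total = 0.00767. Share from F = 0.00689/0.00767 = 0.898.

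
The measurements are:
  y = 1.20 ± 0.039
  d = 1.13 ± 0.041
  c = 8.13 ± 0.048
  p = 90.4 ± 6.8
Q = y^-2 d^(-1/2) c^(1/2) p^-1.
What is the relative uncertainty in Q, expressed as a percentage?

10.1%

Since Q is a product/quotient, work with relative uncertainties:
  (-2·δy/y)² = (-2×0.0325)² = 0.00423;  (−½·δd/d)² = (-0.5×0.0363)² = 0.000329;  (½·δc/c)² = (0.5×0.00590)² = 8.71e-06;  (-1·δp/p)² = (-1×0.0752)² = 0.00566
δQ/Q = √(0.0102) = 0.101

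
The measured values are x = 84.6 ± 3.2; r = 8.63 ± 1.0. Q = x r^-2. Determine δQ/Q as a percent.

23.5%

For a monomial Q ∝ x, r^-2, fractional errors add in quadrature:
  (1·δx/x)² = (1×0.0378)² = 0.00143;  (-2·δr/r)² = (-2×0.116)² = 0.0537
δQ/Q = √(0.0551) = 0.235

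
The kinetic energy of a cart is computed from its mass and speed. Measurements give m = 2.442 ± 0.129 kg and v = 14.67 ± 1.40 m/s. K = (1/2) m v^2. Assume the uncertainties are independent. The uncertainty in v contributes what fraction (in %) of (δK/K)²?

(δK/K)² = (1·δm/m)² + (2·δv/v)²
  m term: (1×0.0528)² = 0.00279
  v term: (2×0.0954)² = 0.0364
Total = 0.0392. Share from v = 0.0364/0.0392 = 0.929.

92.9%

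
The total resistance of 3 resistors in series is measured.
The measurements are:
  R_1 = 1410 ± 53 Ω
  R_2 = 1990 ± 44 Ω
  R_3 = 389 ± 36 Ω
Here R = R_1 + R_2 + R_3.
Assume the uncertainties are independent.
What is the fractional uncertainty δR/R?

Each term contributes (cᵢ δxᵢ)² to (δR)²:
  (δR_1)² = 2810;  (δR_2)² = 1940;  (δR_3)² = 1300
δR = √(6040) = 77.7 Ω
R = 3790 Ω, so δR/R = 77.7/3790 = 0.0205.

0.0205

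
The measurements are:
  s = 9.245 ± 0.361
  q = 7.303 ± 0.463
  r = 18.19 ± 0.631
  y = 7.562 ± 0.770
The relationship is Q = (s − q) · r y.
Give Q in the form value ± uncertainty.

267.1 ± 85.7

Let u = s − q = 1.942. δu = √(δs² + δq²) = √(0.130 + 0.214) = 0.587, so δu/u = 0.302.
Q is then a monomial in u, r, y:
δQ/Q = √((δu/u)² + (1·δr/r)² + (1·δy/y)²) = √(0.0914 + 0.00120 + 0.0104) = 0.321
Q = 267.1, so δQ = 0.321 × 267.1 = 85.7.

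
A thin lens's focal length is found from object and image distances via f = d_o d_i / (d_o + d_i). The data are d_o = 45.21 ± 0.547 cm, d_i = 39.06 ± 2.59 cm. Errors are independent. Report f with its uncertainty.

∂f/∂d_o = (d_i/(d_o+d_i))² = 0.215;  ∂f/∂d_i = (d_o/(d_o+d_i))² = 0.288
δf = √((∂f/∂d_o · δd_o)² + (∂f/∂d_i · δd_i)²) = √(0.0138 + 0.556) = 0.755 cm
f = 20.96 cm.

20.96 ± 0.755 cm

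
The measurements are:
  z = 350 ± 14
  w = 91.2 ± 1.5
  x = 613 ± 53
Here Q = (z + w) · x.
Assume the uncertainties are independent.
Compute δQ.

Let u = z + w = 441. δu = √(δz² + δw²) = √(196 + 2.25) = 14.1, so δu/u = 0.0319.
Q is then a monomial in u, x:
δQ/Q = √((δu/u)² + (1·δx/x)²) = √(0.00102 + 0.00748) = 0.0922
Q = 2.7e+05, so δQ = 0.0922 × 2.7e+05 = 24900.

24900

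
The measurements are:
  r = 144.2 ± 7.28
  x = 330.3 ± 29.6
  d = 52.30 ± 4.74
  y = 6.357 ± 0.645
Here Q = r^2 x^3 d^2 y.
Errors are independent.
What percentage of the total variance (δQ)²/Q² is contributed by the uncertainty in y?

(δQ/Q)² = (2·δr/r)² + (3·δx/x)² + (2·δd/d)² + (1·δy/y)²
  r term: (2×0.0505)² = 0.0102
  x term: (3×0.0896)² = 0.0723
  d term: (2×0.0906)² = 0.0329
  y term: (1×0.101)² = 0.0103
Total = 0.126. Share from y = 0.0103/0.126 = 0.0819.

8.19%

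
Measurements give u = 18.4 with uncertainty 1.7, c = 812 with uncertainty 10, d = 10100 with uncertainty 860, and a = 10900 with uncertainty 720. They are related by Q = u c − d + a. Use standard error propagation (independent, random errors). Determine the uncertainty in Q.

Let p = u·c = 14900. δp/p = √((1·δu/u)² + (1·δc/c)²) = √(0.00854 + 0.000152) = 0.0932, so δp = 1390.
Q = p − d + a: δQ = √(δp² + δd² + δa²) = √(1.94e+06 + 7.4e+05 + 5.18e+05) = 1790

1790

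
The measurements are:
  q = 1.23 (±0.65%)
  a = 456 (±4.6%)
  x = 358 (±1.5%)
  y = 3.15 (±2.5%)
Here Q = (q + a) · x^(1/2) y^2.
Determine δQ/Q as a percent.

6.83%

Let u = q + a = 457. δu = √(δq² + δa²) = √(6.39e-05 + 440) = 21.0, so δu/u = 0.0459.
Q is then a monomial in u, x, y:
δQ/Q = √((δu/u)² + (½·δx/x)² + (2·δy/y)²) = √(0.00210 + 5.62e-05 + 0.00250) = 0.0683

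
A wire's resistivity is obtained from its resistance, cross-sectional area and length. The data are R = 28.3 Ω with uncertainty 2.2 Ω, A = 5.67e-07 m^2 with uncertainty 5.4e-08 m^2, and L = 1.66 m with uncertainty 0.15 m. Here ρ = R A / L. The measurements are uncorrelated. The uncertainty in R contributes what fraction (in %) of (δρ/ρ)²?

(δρ/ρ)² = (1·δR/R)² + (1·δA/A)² + (-1·δL/L)²
  R term: (1×0.0777)² = 0.00604
  A term: (1×0.0952)² = 0.00907
  L term: (-1×0.0904)² = 0.00817
Total = 0.0233. Share from R = 0.00604/0.0233 = 0.260.

26.0%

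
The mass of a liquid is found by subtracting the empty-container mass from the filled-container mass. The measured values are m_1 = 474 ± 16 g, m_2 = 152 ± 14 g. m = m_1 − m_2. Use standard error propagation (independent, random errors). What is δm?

Absolute uncertainties add in quadrature for a linear combination:
  (δm_1)² = 256;  (δm_2)² = 196
δm = √(452) = 21.3 g

21.3 g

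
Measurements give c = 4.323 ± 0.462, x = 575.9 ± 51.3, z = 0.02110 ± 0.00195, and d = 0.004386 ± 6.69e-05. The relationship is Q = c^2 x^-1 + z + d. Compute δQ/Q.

Let p = c^2·x^-1 = 0.03245. δp/p = √((2·δc/c)² + (-1·δx/x)²) = √(0.0457 + 0.00793) = 0.232, so δp = 0.00751.
Q = p + z + d: δQ = √(δp² + δz² + δd²) = √(5.65e-05 + 3.8e-06 + 4.48e-09) = 0.00776
Q = 0.05794, so δQ/Q = 0.00776/0.05794 = 0.134.

0.134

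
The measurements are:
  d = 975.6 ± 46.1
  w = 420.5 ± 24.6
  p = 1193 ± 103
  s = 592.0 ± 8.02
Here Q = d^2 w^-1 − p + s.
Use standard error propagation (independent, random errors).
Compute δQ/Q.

Let h = d^2·w^-1 = 2263. δh/h = √((2·δd/d)² + (-1·δw/w)²) = √(0.00893 + 0.00342) = 0.111, so δh = 252.
Q = h − p + s: δQ = √(δh² + δp² + δs²) = √(63300 + 10600 + 64.3) = 272
Q = 1662, so δQ/Q = 272/1662 = 0.164.

0.164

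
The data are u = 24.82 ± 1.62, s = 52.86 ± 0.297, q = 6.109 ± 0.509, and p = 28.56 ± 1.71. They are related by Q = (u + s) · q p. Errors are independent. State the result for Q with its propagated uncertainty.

Let w = u + s = 77.68. δw = √(δu² + δs²) = √(2.62 + 0.0882) = 1.65, so δw/w = 0.0212.
Q is then a monomial in w, q, p:
δQ/Q = √((δw/w)² + (1·δq/q)² + (1·δp/p)²) = √(0.000450 + 0.00694 + 0.00358) = 0.105
Q = 13550, so δQ = 0.105 × 13550 = 1420.

13550 ± 1420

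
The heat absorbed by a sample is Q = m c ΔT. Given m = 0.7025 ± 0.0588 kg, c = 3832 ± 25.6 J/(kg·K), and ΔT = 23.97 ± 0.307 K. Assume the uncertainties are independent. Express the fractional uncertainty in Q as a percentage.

8.49%

Q is a product of powers, so relative uncertainties combine in quadrature:
  (1·δm/m)² = (1×0.0837)² = 0.00701;  (1·δc/c)² = (1×0.00668)² = 4.46e-05;  (1·δΔT/ΔT)² = (1×0.0128)² = 0.000164
δQ/Q = √(0.00721) = 0.0849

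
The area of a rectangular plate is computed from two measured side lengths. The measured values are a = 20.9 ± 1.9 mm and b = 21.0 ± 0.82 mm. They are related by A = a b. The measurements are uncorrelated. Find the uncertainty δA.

For a monomial A ∝ a, b, fractional errors add in quadrature:
  (1·δa/a)² = (1×0.0909)² = 0.00826;  (1·δb/b)² = (1×0.0390)² = 0.00152
δA/A = √(0.00979) = 0.0989
A = 439 mm^2, so δA = 0.0989 × 439 = 43.4 mm^2.

43.4 mm^2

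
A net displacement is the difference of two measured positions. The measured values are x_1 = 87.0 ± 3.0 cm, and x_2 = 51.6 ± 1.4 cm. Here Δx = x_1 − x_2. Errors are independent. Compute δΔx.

Sums and differences: (δΔx)² = Σ (cᵢ δxᵢ)².
  (δx_1)² = 9.00;  (δx_2)² = 1.96
δΔx = √(11.0) = 3.31 cm

3.31 cm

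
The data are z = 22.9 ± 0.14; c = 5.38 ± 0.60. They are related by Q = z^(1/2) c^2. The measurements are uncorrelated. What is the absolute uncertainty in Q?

30.9

For a monomial Q ∝ z^(1/2), c^2, fractional errors add in quadrature:
  (½·δz/z)² = (0.5×0.00611)² = 9.34e-06;  (2·δc/c)² = (2×0.112)² = 0.0498
δQ/Q = √(0.0498) = 0.223
Q = 139, so δQ = 0.223 × 139 = 30.9.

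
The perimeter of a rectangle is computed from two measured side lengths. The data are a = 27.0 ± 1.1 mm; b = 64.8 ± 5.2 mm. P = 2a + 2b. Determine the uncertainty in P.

10.6 mm

Each term contributes (cᵢ δxᵢ)² to (δP)²:
  (2·δa)² = 4.84;  (2·δb)² = 108
δP = √(113) = 10.6 mm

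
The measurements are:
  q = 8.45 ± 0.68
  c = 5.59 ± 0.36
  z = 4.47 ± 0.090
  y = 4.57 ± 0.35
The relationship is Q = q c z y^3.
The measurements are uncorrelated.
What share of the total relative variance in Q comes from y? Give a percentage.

(δQ/Q)² = (1·δq/q)² + (1·δc/c)² + (1·δz/z)² + (3·δy/y)²
  q term: (1×0.0805)² = 0.00648
  c term: (1×0.0644)² = 0.00415
  z term: (1×0.0201)² = 0.000405
  y term: (3×0.0766)² = 0.0528
Total = 0.0638. Share from y = 0.0528/0.0638 = 0.827.

82.7%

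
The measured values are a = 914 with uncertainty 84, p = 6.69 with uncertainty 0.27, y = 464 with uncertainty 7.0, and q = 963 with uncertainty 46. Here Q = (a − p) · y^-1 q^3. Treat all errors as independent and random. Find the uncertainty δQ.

2.99e+08

Let u = a − p = 907. δu = √(δa² + δp²) = √(7060 + 0.0729) = 84.0, so δu/u = 0.0926.
Q is then a monomial in u, y, q:
δQ/Q = √((δu/u)² + (-1·δy/y)² + (3·δq/q)²) = √(0.00857 + 0.000228 + 0.0205) = 0.171
Q = 1.75e+09, so δQ = 0.171 × 1.75e+09 = 2.99e+08.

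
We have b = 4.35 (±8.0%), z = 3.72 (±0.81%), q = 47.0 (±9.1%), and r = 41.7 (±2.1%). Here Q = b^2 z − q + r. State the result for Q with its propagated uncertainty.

Let p = b^2·z = 70.4. δp/p = √((2·δb/b)² + (1·δz/z)²) = √(0.0256 + 6.56e-05) = 0.160, so δp = 11.3.
Q = p − q + r: δQ = √(δp² + δq² + δr²) = √(127 + 18.3 + 0.767) = 12.1
Q = 65.1.

65.1 ± 12.1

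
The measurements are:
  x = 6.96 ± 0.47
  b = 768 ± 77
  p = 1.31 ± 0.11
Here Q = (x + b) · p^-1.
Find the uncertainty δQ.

Let u = x + b = 775. δu = √(δx² + δb²) = √(0.221 + 5930) = 77.0, so δu/u = 0.0994.
Q is then a monomial in u, p:
δQ/Q = √((δu/u)² + (-1·δp/p)²) = √(0.00987 + 0.00705) = 0.130
Q = 592, so δQ = 0.130 × 592 = 77.0.

77.0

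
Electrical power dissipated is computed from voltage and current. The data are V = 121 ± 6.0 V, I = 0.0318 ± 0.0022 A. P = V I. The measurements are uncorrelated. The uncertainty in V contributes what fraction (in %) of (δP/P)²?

33.9%

(δP/P)² = (1·δV/V)² + (1·δI/I)²
  V term: (1×0.0496)² = 0.00246
  I term: (1×0.0692)² = 0.00479
Total = 0.00725. Share from V = 0.00246/0.00725 = 0.339.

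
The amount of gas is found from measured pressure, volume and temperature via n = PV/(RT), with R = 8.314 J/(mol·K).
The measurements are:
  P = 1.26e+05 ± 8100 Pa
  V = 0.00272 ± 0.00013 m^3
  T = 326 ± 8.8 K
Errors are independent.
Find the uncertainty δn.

0.0107 mol

Relative error in a monomial: (δn/n)² = Σ (nᵢ · δxᵢ/xᵢ)².
  (1·δP/P)² = (1×0.0643)² = 0.00413;  (1·δV/V)² = (1×0.0478)² = 0.00228;  (-1·δT/T)² = (-1×0.0270)² = 0.000729
δn/n = √(0.00715) = 0.0845
n = 0.126 mol, so δn = 0.0845 × 0.126 = 0.0107 mol.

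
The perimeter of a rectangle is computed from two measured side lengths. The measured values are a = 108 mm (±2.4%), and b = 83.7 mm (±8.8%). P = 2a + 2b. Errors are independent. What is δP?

15.6 mm

P is a linear combination, so absolute uncertainties add in quadrature:
  (2·δa)² = 26.9;  (2·δb)² = 217
δP = √(244) = 15.6 mm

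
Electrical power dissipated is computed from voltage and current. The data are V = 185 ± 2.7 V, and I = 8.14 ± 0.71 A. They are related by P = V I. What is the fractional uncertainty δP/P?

0.0884

Each factor contributes (exponent × relative error)² to (δP/P)²:
  (1·δV/V)² = (1×0.0146)² = 0.000213;  (1·δI/I)² = (1×0.0872)² = 0.00761
δP/P = √(0.00782) = 0.0884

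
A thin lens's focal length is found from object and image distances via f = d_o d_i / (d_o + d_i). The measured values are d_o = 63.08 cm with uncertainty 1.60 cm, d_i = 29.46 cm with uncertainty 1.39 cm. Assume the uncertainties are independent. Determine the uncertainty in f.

0.666 cm

∂f/∂d_o = (d_i/(d_o+d_i))² = 0.101;  ∂f/∂d_i = (d_o/(d_o+d_i))² = 0.465
δf = √((∂f/∂d_o · δd_o)² + (∂f/∂d_i · δd_i)²) = √(0.0263 + 0.417) = 0.666 cm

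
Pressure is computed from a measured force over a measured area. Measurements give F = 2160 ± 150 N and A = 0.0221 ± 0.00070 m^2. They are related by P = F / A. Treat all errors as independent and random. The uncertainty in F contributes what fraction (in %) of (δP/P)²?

82.8%

(δP/P)² = (1·δF/F)² + (-1·δA/A)²
  F term: (1×0.0694)² = 0.00482
  A term: (-1×0.0317)² = 0.00100
Total = 0.00583. Share from F = 0.00482/0.00583 = 0.828.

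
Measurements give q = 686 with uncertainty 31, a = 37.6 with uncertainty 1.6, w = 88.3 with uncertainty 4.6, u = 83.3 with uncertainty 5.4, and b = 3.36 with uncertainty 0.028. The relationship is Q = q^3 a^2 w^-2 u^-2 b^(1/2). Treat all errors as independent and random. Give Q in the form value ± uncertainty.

15500 ± 3570

For a monomial Q ∝ q^3, a^2, w^-2, u^-2, b^(1/2), fractional errors add in quadrature:
  (3·δq/q)² = (3×0.0452)² = 0.0184;  (2·δa/a)² = (2×0.0426)² = 0.00724;  (-2·δw/w)² = (-2×0.0521)² = 0.0109;  (-2·δu/u)² = (-2×0.0648)² = 0.0168;  (½·δb/b)² = (0.5×0.00833)² = 1.74e-05
δQ/Q = √(0.0533) = 0.231
Q = 15500, so δQ = 0.231 × 15500 = 3570.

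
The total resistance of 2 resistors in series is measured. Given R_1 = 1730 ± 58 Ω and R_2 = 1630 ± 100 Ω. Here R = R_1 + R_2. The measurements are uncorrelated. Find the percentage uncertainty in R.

3.44%

R is a linear combination, so absolute uncertainties add in quadrature:
  (δR_1)² = 3360;  (δR_2)² = 10000
δR = √(13400) = 116 Ω
R = 3360 Ω, so δR/R = 116/3360 = 0.0344.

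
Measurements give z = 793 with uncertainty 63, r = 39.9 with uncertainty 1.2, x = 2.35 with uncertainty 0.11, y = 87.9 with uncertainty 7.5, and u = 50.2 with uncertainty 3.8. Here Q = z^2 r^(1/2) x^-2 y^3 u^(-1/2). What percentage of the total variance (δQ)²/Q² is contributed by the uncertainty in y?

64.8%

(δQ/Q)² = (2·δz/z)² + (½·δr/r)² + (-2·δx/x)² + (3·δy/y)² + (−½·δu/u)²
  z term: (2×0.0794)² = 0.0252
  r term: (0.5×0.0301)² = 0.000226
  x term: (-2×0.0468)² = 0.00876
  y term: (3×0.0853)² = 0.0655
  u term: (-0.5×0.0757)² = 0.00143
Total = 0.101. Share from y = 0.0655/0.101 = 0.648.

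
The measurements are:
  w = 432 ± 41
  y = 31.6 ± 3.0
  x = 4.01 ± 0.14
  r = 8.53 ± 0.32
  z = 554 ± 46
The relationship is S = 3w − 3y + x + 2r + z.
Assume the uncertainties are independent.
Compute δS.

132

Sums and differences: (δS)² = Σ (cᵢ δxᵢ)².
  (3·δw)² = 15100;  (3·δy)² = 81.0;  (δx)² = 0.0196;  (2·δr)² = 0.410;  (δz)² = 2120
δS = √(17300) = 132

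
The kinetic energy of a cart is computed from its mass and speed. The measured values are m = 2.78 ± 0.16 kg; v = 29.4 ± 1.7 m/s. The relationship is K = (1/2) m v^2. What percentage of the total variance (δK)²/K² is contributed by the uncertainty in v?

80.1%

(δK/K)² = (1·δm/m)² + (2·δv/v)²
  m term: (1×0.0576)² = 0.00331
  v term: (2×0.0578)² = 0.0134
Total = 0.0167. Share from v = 0.0134/0.0167 = 0.801.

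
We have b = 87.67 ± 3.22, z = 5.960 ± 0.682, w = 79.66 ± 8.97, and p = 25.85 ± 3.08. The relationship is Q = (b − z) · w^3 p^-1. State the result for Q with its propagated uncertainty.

(1.598 ± 0.576) × 10^6

Let u = b − z = 81.71. δu = √(δb² + δz²) = √(10.4 + 0.465) = 3.29, so δu/u = 0.0403.
Q is then a monomial in u, w, p:
δQ/Q = √((δu/u)² + (3·δw/w)² + (-1·δp/p)²) = √(0.00162 + 0.114 + 0.0142) = 0.360
Q = 1.598e+06, so δQ = 0.360 × 1.598e+06 = 5.76e+05.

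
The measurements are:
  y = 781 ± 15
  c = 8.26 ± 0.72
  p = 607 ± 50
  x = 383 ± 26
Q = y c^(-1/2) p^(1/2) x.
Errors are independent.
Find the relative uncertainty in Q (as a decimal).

0.0926

Since Q is a product/quotient, work with relative uncertainties:
  (1·δy/y)² = (1×0.0192)² = 0.000369;  (−½·δc/c)² = (-0.5×0.0872)² = 0.00190;  (½·δp/p)² = (0.5×0.0824)² = 0.00170;  (1·δx/x)² = (1×0.0679)² = 0.00461
δQ/Q = √(0.00857) = 0.0926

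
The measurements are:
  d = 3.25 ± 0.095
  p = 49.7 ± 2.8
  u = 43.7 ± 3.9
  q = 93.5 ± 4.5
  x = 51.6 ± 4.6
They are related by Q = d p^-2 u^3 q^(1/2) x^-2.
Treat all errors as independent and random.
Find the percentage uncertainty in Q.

Relative error in a monomial: (δQ/Q)² = Σ (nᵢ · δxᵢ/xᵢ)².
  (1·δd/d)² = (1×0.0292)² = 0.000854;  (-2·δp/p)² = (-2×0.0563)² = 0.0127;  (3·δu/u)² = (3×0.0892)² = 0.0717;  (½·δq/q)² = (0.5×0.0481)² = 0.000579;  (-2·δx/x)² = (-2×0.0891)² = 0.0318
δQ/Q = √(0.118) = 0.343

34.3%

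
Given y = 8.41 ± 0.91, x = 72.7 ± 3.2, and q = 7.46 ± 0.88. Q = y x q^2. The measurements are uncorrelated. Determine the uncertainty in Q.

8960

Since Q is a product/quotient, work with relative uncertainties:
  (1·δy/y)² = (1×0.108)² = 0.0117;  (1·δx/x)² = (1×0.0440)² = 0.00194;  (2·δq/q)² = (2×0.118)² = 0.0557
δQ/Q = √(0.0693) = 0.263
Q = 34000, so δQ = 0.263 × 34000 = 8960.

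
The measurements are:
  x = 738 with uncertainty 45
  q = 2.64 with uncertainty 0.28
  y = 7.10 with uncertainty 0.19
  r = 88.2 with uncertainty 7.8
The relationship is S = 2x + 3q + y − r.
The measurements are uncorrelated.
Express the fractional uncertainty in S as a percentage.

Each term contributes (cᵢ δxᵢ)² to (δS)²:
  (2·δx)² = 8100;  (3·δq)² = 0.706;  (δy)² = 0.0361;  (δr)² = 60.8
δS = √(8160) = 90.3
S = 1400, so δS/S = 90.3/1400 = 0.0644.

6.44%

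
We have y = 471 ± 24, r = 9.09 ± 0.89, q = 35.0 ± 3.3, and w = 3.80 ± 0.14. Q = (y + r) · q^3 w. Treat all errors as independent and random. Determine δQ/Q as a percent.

Let u = y + r = 480. δu = √(δy² + δr²) = √(576 + 0.792) = 24.0, so δu/u = 0.0500.
Q is then a monomial in u, q, w:
δQ/Q = √((δu/u)² + (3·δq/q)² + (1·δw/w)²) = √(0.00250 + 0.0800 + 0.00136) = 0.290

29.0%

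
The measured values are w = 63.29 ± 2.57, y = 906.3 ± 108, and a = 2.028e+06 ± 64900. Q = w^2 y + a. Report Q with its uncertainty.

Let p = w^2·y = 3.63e+06. δp/p = √((2·δw/w)² + (1·δy/y)²) = √(0.00660 + 0.0142) = 0.144, so δp = 5.24e+05.
Q = p + a: δQ = √(δp² + δa²) = √(2.74e+11 + 4.21e+09) = 5.28e+05
Q = 5.658e+06.

(5.658 ± 0.528) × 10^6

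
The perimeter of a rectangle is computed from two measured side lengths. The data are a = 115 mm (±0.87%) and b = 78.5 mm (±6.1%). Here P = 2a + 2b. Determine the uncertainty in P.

P is a linear combination, so absolute uncertainties add in quadrature:
  (2·δa)² = 4.00;  (2·δb)² = 91.7
δP = √(95.7) = 9.78 mm

9.78 mm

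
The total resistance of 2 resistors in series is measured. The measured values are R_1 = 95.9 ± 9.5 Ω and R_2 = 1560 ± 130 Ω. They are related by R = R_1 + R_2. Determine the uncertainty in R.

130 Ω

For a sum/difference, combine absolute errors in quadrature:
  (δR_1)² = 90.2;  (δR_2)² = 16900
δR = √(17000) = 130 Ω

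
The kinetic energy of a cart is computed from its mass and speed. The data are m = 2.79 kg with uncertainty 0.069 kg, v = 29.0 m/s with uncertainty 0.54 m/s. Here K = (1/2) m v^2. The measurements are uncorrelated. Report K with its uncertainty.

For a monomial K ∝ m, v^2, fractional errors add in quadrature:
  (1·δm/m)² = (1×0.0247)² = 0.000612;  (2·δv/v)² = (2×0.0186)² = 0.00139
δK/K = √(0.00200) = 0.0447
K = 1170 J, so δK = 0.0447 × 1170 = 52.4 J.

1170 ± 52.4 J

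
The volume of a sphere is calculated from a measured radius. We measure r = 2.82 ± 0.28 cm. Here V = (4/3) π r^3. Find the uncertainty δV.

28.0 cm^3

Relative error in a monomial: (δV/V)² = Σ (nᵢ · δxᵢ/xᵢ)².
  (3·δr/r)² = (3×0.0993)² = 0.0887
δV/V = √(0.0887) = 0.298
V = 93.9 cm^3, so δV = 0.298 × 93.9 = 28.0 cm^3.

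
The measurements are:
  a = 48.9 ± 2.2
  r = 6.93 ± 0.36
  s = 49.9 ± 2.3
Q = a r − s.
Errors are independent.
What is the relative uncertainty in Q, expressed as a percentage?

Let p = a·r = 339. δp/p = √((1·δa/a)² + (1·δr/r)²) = √(0.00202 + 0.00270) = 0.0687, so δp = 23.3.
Q = p − s: δQ = √(δp² + δs²) = √(542 + 5.29) = 23.4
Q = 289, so δQ/Q = 23.4/289 = 0.0810.

8.10%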